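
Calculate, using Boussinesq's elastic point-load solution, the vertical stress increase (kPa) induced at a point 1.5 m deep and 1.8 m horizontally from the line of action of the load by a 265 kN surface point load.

Δσ_z ≈ 6.05 kPa

Boussinesq vertical stress below a point load on an elastic half-space:
Δσ_z = 3P/(2πz²) · [1 + (r/z)²]^(−5/2)
r/z = 1.8/1.5 = 1.2; [1+(r/z)²]^(−5/2) = 0.10753.
Δσ_z = 3×265/(2π×1.5²) × 0.10753 = 56.235 × 0.10753 = 6.047 kPa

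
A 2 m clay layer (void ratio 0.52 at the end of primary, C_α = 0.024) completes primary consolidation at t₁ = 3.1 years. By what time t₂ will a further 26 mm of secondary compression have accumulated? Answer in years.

t₂ ≈ 20.6 years

S_s = C_α·H/(1+e_p)·log₁₀(t₂/t₁) ⇒ log₁₀(t₂/t₁) = S_s·(1+e_p)/(C_α·H).
log₁₀(t₂/t₁) = 0.026 × (1+0.52) / (0.024×2) = 0.8233
t₂ = t₁ × 10^0.8233 = 3.1 × 6.658 = 20.64 years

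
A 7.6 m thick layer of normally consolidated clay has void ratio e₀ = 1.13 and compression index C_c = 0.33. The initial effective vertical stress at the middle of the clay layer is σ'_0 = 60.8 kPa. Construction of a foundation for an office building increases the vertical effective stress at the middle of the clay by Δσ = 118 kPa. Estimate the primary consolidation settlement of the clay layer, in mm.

Final effective stress: σ'_f = σ'_0 + Δσ = 60.8 + 118 = 178.8 kPa.
Normally consolidated clay, so the full stress increment lies on the virgin compression line:
S_c = C_c·H/(1+e₀)·log₁₀(σ'_f/σ'_0) = 0.33×7.6/(1+1.13)×log₁₀(178.8/60.8)
    = 1.1775 × 0.46846 = 0.5516 m

S_c ≈ 552 mm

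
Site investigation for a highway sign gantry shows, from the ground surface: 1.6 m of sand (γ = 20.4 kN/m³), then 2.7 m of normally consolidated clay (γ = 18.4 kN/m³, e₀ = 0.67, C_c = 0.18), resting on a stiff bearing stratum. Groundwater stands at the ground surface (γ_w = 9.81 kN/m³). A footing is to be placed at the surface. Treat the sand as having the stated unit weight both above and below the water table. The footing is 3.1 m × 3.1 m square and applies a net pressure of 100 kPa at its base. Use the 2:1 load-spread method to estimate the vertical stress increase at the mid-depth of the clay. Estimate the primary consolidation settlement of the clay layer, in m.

Mid-depth of clay below the ground surface: z = 1.6 + 2.7/2 = 2.95 m.
Total vertical stress at mid-clay: σ_v = 20.4×1.6 + 18.4×1.35 = 57.48 kPa.
Pore pressure: u = 9.81×(2.95 − 0) = 28.94 kPa.
Initial effective stress: σ'_0 = σ_v − u = 57.48 − 28.94 = 28.54 kPa.
Stress increase at mid-clay by the 2:1 spreading method:
Δσ = qBL/((B+z)(L+z)) = 100×3.1×3.1/((3.1+2.95)(3.1+2.95)) = 26.255 kPa
Final effective stress: σ'_f = σ'_0 + Δσ = 28.54 + 26.255 = 54.795 kPa.
Normally consolidated clay, so the full stress increment lies on the virgin compression line:
S_c = C_c·H/(1+e₀)·log₁₀(σ'_f/σ'_0) = 0.18×2.7/(1+0.67)×log₁₀(54.795/28.54)
    = 0.29102 × 0.28329 = 0.08244 m

S_c ≈ 0.0824 m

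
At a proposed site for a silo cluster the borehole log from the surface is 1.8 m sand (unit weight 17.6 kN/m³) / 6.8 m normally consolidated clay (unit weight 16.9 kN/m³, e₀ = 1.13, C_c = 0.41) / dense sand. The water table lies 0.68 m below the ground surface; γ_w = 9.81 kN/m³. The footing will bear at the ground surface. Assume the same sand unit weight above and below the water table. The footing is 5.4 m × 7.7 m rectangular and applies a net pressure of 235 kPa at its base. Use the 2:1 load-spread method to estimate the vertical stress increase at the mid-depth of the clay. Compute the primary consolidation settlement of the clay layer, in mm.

Mid-depth of clay below the ground surface: z = 1.8 + 6.8/2 = 5.2 m.
Total vertical stress at mid-clay: σ_v = 17.6×1.8 + 16.9×3.4 = 89.14 kPa.
Pore pressure: u = 9.81×(5.2 − 0.68) = 44.341 kPa.
Initial effective stress: σ'_0 = σ_v − u = 89.14 − 44.341 = 44.799 kPa.
Stress increase at mid-clay by the 2:1 spreading method:
Δσ = qBL/((B+z)(L+z)) = 235×5.4×7.7/((5.4+5.2)(7.7+5.2)) = 71.459 kPa
Final effective stress: σ'_f = σ'_0 + Δσ = 44.799 + 71.459 = 116.26 kPa.
Normally consolidated clay, so the full stress increment lies on the virgin compression line:
S_c = C_c·H/(1+e₀)·log₁₀(σ'_f/σ'_0) = 0.41×6.8/(1+1.13)×log₁₀(116.26/44.799)
    = 1.3089 × 0.41416 = 0.5421 m

S_c ≈ 542 mm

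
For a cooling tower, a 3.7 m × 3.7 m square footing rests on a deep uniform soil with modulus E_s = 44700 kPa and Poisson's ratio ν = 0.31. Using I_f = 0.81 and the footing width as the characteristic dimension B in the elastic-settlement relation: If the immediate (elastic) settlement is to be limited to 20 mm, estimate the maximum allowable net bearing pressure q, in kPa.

S_e = q·B·(1−ν²)/E_s · I_f  ⇒  q = S_e·E_s / (B·(1−ν²)·I_f).
q = 0.02 × 44700 / (3.7 × 0.9039 × 0.81) = 330 kPa

q ≈ 330 kPa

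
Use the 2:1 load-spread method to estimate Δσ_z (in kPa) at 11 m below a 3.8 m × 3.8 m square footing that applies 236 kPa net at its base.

Δσ_z ≈ 15.6 kPa

By the 2:1 method the load spreads at 1 horizontal : 2 vertical, so at depth z the loaded area has grown by z in each plan dimension:
Δσ = qBL/((B+z)(L+z)) = 236×3.8×3.8/((3.8+11)(3.8+11)) = 15.558 kPa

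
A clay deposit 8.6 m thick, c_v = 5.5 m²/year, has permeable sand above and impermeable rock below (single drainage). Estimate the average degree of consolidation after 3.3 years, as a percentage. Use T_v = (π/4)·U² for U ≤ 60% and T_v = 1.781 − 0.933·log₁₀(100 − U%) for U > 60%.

U ≈ 55.9 %

Drainage path length: H_d = H = 8.6 m (single drainage).
T_v = c_v·t/H_d² = 5.5×3.3/8.6² = 0.2454.
T_v = 0.2454 corresponds to the U ≤ 60% branch:
U = √(4T_v/π) = 0.559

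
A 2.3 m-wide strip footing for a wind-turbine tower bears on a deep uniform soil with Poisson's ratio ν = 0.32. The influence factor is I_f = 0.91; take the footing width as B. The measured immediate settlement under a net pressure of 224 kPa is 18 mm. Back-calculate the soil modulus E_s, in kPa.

S_e = q·B·(1−ν²)/E_s · I_f  ⇒  E_s = q·B·(1−ν²)·I_f / S_e.
E_s = 224 × 2.3 × 0.8976 × 0.91 / 0.018 = 23380 kPa

E_s ≈ 23400 kPa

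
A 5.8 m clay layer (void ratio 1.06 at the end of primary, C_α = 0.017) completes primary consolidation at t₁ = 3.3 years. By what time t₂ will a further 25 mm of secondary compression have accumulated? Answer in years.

t₂ ≈ 11 years

S_s = C_α·H/(1+e_p)·log₁₀(t₂/t₁) ⇒ log₁₀(t₂/t₁) = S_s·(1+e_p)/(C_α·H).
log₁₀(t₂/t₁) = 0.025 × (1+1.06) / (0.017×5.8) = 0.5223
t₂ = t₁ × 10^0.5223 = 3.3 × 3.329 = 10.99 years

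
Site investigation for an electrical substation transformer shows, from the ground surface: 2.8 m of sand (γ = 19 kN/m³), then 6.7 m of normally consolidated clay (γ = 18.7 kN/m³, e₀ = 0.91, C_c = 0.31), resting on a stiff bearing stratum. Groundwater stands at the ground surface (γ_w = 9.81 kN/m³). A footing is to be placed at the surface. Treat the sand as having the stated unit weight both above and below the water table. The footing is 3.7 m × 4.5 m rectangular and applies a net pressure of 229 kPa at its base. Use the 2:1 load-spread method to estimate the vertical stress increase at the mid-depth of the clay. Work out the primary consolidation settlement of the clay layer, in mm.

Mid-depth of clay below the ground surface: z = 2.8 + 6.7/2 = 6.15 m.
Total vertical stress at mid-clay: σ_v = 19×2.8 + 18.7×3.35 = 115.84 kPa.
Pore pressure: u = 9.81×(6.15 − 0) = 60.332 kPa.
Initial effective stress: σ'_0 = σ_v − u = 115.84 − 60.332 = 55.508 kPa.
Stress increase at mid-clay by the 2:1 spreading method:
Δσ = qBL/((B+z)(L+z)) = 229×3.7×4.5/((3.7+6.15)(4.5+6.15)) = 36.347 kPa
Final effective stress: σ'_f = σ'_0 + Δσ = 55.508 + 36.347 = 91.855 kPa.
Normally consolidated clay, so the full stress increment lies on the virgin compression line:
S_c = C_c·H/(1+e₀)·log₁₀(σ'_f/σ'_0) = 0.31×6.7/(1+0.91)×log₁₀(91.855/55.508)
    = 1.0874 × 0.21875 = 0.2379 m

S_c ≈ 238 mm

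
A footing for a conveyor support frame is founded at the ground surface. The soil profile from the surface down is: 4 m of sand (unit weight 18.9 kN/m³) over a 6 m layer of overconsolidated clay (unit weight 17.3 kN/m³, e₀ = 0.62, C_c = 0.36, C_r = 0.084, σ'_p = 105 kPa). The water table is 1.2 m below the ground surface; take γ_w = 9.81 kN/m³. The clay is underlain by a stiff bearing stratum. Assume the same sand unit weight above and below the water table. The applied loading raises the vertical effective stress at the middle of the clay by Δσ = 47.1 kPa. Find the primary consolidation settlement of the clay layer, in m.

S_c ≈ 0.12 m

Mid-depth of clay below the ground surface: z = 4 + 6/2 = 7 m.
Total vertical stress at mid-clay: σ_v = 18.9×4 + 17.3×3 = 127.5 kPa.
Pore pressure: u = 9.81×(7 − 1.2) = 56.898 kPa.
Initial effective stress: σ'_0 = σ_v − u = 127.5 − 56.898 = 70.602 kPa.
Final effective stress: σ'_f = 70.602 + 47.1 = 117.7 kPa.
σ'_f = 117.7 > σ'_p = 105 kPa, so the stress path crosses the preconsolidation pressure — recompression up to σ'_p, then virgin compression beyond:
S_c = H/(1+e₀)·[C_r·log₁₀(σ'_p/σ'_0) + C_c·log₁₀(σ'_f/σ'_p)]
    = 6/1.62 × [0.084×log₁₀(105/70.602) + 0.36×log₁₀(117.7/105)]
    = 3.7037 × [0.014479 + 0.017851] = 0.1197 m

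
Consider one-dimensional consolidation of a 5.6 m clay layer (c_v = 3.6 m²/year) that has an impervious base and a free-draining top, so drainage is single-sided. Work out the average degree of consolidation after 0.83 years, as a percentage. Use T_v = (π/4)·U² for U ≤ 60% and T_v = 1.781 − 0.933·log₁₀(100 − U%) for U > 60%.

Drainage path length: H_d = H = 5.6 m (single drainage).
T_v = c_v·t/H_d² = 3.6×0.83/5.6² = 0.095281.
T_v = 0.095281 corresponds to the U ≤ 60% branch:
U = √(4T_v/π) = 0.3483

U ≈ 34.8 %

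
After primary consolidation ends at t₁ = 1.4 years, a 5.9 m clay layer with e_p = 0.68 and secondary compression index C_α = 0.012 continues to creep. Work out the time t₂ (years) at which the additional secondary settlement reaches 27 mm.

S_s = C_α·H/(1+e_p)·log₁₀(t₂/t₁) ⇒ log₁₀(t₂/t₁) = S_s·(1+e_p)/(C_α·H).
log₁₀(t₂/t₁) = 0.027 × (1+0.68) / (0.012×5.9) = 0.6407
t₂ = t₁ × 10^0.6407 = 1.4 × 4.372 = 6.121 years

t₂ ≈ 6.12 years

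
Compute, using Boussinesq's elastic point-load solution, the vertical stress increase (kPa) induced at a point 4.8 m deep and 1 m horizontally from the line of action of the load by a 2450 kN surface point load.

Boussinesq vertical stress below a point load on an elastic half-space:
Δσ_z = 3P/(2πz²) · [1 + (r/z)²]^(−5/2)
r/z = 1/4.8 = 0.20833; [1+(r/z)²]^(−5/2) = 0.89923.
Δσ_z = 3×2450/(2π×4.8²) × 0.89923 = 50.772 × 0.89923 = 45.66 kPa

Δσ_z ≈ 45.7 kPa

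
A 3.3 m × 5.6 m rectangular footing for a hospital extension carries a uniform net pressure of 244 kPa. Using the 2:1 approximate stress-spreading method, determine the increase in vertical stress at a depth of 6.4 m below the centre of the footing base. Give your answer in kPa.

By the 2:1 method the load spreads at 1 horizontal : 2 vertical, so at depth z the loaded area has grown by z in each plan dimension:
Δσ = qBL/((B+z)(L+z)) = 244×3.3×5.6/((3.3+6.4)(5.6+6.4)) = 38.738 kPa

Δσ_z ≈ 38.7 kPa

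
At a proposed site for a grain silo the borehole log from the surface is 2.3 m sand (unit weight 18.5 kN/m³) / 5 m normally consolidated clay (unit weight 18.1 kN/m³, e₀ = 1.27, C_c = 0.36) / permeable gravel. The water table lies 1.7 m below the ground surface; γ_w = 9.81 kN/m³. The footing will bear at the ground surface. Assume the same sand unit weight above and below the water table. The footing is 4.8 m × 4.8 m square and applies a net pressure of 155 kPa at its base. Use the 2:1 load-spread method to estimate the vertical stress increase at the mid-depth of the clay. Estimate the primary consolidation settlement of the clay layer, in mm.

Mid-depth of clay below the ground surface: z = 2.3 + 5/2 = 4.8 m.
Total vertical stress at mid-clay: σ_v = 18.5×2.3 + 18.1×2.5 = 87.8 kPa.
Pore pressure: u = 9.81×(4.8 − 1.7) = 30.411 kPa.
Initial effective stress: σ'_0 = σ_v − u = 87.8 − 30.411 = 57.389 kPa.
Stress increase at mid-clay by the 2:1 spreading method:
Δσ = qBL/((B+z)(L+z)) = 155×4.8×4.8/((4.8+4.8)(4.8+4.8)) = 38.75 kPa
Final effective stress: σ'_f = σ'_0 + Δσ = 57.389 + 38.75 = 96.139 kPa.
Normally consolidated clay, so the full stress increment lies on the virgin compression line:
S_c = C_c·H/(1+e₀)·log₁₀(σ'_f/σ'_0) = 0.36×5/(1+1.27)×log₁₀(96.139/57.389)
    = 0.79295 × 0.22407 = 0.1777 m

S_c ≈ 178 mm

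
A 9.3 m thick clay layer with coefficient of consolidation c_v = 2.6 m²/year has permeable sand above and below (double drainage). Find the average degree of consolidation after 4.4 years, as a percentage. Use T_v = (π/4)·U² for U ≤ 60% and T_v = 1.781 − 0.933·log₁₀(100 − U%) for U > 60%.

U ≈ 78 %

Drainage path length: H_d = H/2 = 4.65 m (double drainage).
T_v = c_v·t/H_d² = 2.6×4.4/4.65² = 0.52908.
T_v = 0.52908 corresponds to the U > 60% branch:
U = 1 − 10^((1.781 − T_v)/0.933)/100 = 0.7803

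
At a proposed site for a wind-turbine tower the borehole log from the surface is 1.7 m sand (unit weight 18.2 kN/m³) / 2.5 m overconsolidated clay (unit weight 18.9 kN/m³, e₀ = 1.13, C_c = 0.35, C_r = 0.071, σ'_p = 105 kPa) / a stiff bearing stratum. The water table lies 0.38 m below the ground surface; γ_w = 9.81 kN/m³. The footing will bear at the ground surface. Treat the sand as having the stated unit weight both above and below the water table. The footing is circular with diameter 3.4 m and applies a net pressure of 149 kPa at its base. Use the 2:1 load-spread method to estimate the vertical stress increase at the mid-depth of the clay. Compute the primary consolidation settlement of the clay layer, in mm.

S_c ≈ 32.5 mm

Mid-depth of clay below the ground surface: z = 1.7 + 2.5/2 = 2.95 m.
Total vertical stress at mid-clay: σ_v = 18.2×1.7 + 18.9×1.25 = 54.565 kPa.
Pore pressure: u = 9.81×(2.95 − 0.38) = 25.212 kPa.
Initial effective stress: σ'_0 = σ_v − u = 54.565 − 25.212 = 29.353 kPa.
Stress increase at mid-clay by the 2:1 spreading method:
Δσ ≈ qD²/(D+z)² = 149×3.4²/(3.4+2.95)² = 42.717 kPa
Final effective stress: σ'_f = 29.353 + 42.717 = 72.07 kPa.
σ'_f = 72.07 ≤ σ'_p = 105 kPa, so the clay remains overconsolidated and only the recompression index applies:
S_c = C_r·H/(1+e₀)·log₁₀(σ'_f/σ'_0) = 0.071×2.5/2.13×log₁₀(72.07/29.353)
    = 0.083333 × 0.3901 = 0.03251 m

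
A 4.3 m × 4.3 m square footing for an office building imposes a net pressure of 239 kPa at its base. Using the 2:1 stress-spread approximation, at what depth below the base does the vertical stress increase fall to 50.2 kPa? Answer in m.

z ≈ 5.08 m

2:1 spreading — at depth z the loaded area has grown by z in each plan dimension:
qB²/(B+z)² = Δσ_z ⇒ z = B(√(q/Δσ_z) − 1) = 4.3×(√(239/50.2) − 1) = 5.082 m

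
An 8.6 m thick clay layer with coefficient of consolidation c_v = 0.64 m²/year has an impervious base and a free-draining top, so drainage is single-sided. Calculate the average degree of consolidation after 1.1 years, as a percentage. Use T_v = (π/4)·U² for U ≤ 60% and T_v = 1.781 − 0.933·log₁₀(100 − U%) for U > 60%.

U ≈ 11 %

Drainage path length: H_d = H = 8.6 m (single drainage).
T_v = c_v·t/H_d² = 0.64×1.1/8.6² = 0.0095187.
T_v = 0.0095187 corresponds to the U ≤ 60% branch:
U = √(4T_v/π) = 0.1101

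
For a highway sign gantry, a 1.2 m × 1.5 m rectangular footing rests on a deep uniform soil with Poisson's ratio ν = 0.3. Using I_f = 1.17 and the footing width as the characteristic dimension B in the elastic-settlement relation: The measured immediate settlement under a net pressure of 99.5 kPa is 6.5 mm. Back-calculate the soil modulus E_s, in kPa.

S_e = q·B·(1−ν²)/E_s · I_f  ⇒  E_s = q·B·(1−ν²)·I_f / S_e.
E_s = 99.5 × 1.2 × 0.91 × 1.17 / 0.0065 = 19560 kPa

E_s ≈ 19600 kPa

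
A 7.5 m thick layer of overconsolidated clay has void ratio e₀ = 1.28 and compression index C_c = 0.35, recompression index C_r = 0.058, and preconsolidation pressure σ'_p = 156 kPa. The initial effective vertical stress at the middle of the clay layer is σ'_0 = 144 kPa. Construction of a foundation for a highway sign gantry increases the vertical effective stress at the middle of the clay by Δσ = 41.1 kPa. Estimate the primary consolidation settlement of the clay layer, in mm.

Final effective stress: σ'_f = 144 + 41.1 = 185.1 kPa.
σ'_f = 185.1 > σ'_p = 156 kPa, so the stress path crosses the preconsolidation pressure — recompression up to σ'_p, then virgin compression beyond:
S_c = H/(1+e₀)·[C_r·log₁₀(σ'_p/σ'_0) + C_c·log₁₀(σ'_f/σ'_p)]
    = 7.5/2.28 × [0.058×log₁₀(156/144) + 0.35×log₁₀(185.1/156)]
    = 3.2895 × [0.0020162 + 0.025999] = 0.09216 m

S_c ≈ 92.2 mm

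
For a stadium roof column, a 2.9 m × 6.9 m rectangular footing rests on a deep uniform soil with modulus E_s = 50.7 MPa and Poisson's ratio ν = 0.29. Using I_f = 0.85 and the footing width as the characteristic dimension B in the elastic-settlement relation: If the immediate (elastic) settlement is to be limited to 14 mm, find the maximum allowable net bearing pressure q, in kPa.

q ≈ 314 kPa

E_s = 50.7 MPa = 50700 kPa.
S_e = q·B·(1−ν²)/E_s · I_f  ⇒  q = S_e·E_s / (B·(1−ν²)·I_f).
q = 0.014 × 50700 / (2.9 × 0.9159 × 0.85) = 314.4 kPa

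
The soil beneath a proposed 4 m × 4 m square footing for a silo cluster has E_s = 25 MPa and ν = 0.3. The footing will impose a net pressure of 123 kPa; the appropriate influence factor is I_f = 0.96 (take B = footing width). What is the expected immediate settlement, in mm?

Immediate (elastic) settlement: S_e = q·B·(1−ν²)/E_s · I_f.
E_s = 25 MPa = 25000 kPa.
S_e = 123 × 4 × (1 − 0.3²) / 25000 × 0.96
    = 123 × 4 × 0.91 / 25000 × 0.96
    = 0.01719 m = 17.19 mm

S_e ≈ 17.2 mm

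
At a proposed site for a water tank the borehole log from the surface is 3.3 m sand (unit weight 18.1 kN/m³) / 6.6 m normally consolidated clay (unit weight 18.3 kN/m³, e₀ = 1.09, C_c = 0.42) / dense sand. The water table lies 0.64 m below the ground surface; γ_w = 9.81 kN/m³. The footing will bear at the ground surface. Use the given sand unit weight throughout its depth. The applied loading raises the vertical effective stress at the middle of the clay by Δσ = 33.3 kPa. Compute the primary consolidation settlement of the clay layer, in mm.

Mid-depth of clay below the ground surface: z = 3.3 + 6.6/2 = 6.6 m.
Total vertical stress at mid-clay: σ_v = 18.1×3.3 + 18.3×3.3 = 120.12 kPa.
Pore pressure: u = 9.81×(6.6 − 0.64) = 58.468 kPa.
Initial effective stress: σ'_0 = σ_v − u = 120.12 − 58.468 = 61.652 kPa.
Final effective stress: σ'_f = σ'_0 + Δσ = 61.652 + 33.3 = 94.952 kPa.
Normally consolidated clay, so the full stress increment lies on the virgin compression line:
S_c = C_c·H/(1+e₀)·log₁₀(σ'_f/σ'_0) = 0.42×6.6/(1+1.09)×log₁₀(94.952/61.652)
    = 1.3263 × 0.18756 = 0.2488 m

S_c ≈ 249 mm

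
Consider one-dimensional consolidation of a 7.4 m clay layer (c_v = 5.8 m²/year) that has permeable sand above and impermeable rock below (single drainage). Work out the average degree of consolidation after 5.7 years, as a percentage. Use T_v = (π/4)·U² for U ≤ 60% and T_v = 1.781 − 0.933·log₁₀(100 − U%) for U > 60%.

Drainage path length: H_d = H = 7.4 m (single drainage).
T_v = c_v·t/H_d² = 5.8×5.7/7.4² = 0.60373.
T_v = 0.60373 corresponds to the U > 60% branch:
U = 1 − 10^((1.781 − T_v)/0.933)/100 = 0.8173

U ≈ 81.7 %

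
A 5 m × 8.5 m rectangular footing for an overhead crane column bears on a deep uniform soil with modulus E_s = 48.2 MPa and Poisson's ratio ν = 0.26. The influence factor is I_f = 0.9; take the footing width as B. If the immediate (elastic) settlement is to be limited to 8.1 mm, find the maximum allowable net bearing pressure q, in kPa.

q ≈ 93.1 kPa

E_s = 48.2 MPa = 48200 kPa.
S_e = q·B·(1−ν²)/E_s · I_f  ⇒  q = S_e·E_s / (B·(1−ν²)·I_f).
q = 0.0081 × 48200 / (5 × 0.9324 × 0.9) = 93.05 kPa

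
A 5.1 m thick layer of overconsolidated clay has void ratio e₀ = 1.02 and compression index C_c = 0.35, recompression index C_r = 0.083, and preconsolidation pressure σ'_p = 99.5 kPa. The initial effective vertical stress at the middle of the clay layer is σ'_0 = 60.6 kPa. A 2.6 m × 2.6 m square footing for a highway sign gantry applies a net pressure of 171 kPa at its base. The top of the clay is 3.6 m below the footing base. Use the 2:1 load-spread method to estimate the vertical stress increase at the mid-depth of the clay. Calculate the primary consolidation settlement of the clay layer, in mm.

Mid-depth of clay below the footing base: z = 3.6 + 5.1/2 = 6.15 m.
Stress increase at mid-clay by the 2:1 spreading method:
Δσ = qBL/((B+z)(L+z)) = 171×2.6×2.6/((2.6+6.15)(2.6+6.15)) = 15.098 kPa
Final effective stress: σ'_f = 60.6 + 15.098 = 75.698 kPa.
σ'_f = 75.698 ≤ σ'_p = 99.5 kPa, so the clay remains overconsolidated and only the recompression index applies:
S_c = C_r·H/(1+e₀)·log₁₀(σ'_f/σ'_0) = 0.083×5.1/2.02×log₁₀(75.698/60.6)
    = 0.20956 × 0.096612 = 0.02025 m

S_c ≈ 20.2 mm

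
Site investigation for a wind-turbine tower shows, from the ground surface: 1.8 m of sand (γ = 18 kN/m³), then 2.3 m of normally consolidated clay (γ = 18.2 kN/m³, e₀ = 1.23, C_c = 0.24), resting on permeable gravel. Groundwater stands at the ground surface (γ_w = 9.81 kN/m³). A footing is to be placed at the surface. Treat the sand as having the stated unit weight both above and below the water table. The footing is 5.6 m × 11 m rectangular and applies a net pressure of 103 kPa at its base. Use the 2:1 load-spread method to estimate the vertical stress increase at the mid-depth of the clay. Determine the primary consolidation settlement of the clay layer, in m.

Mid-depth of clay below the ground surface: z = 1.8 + 2.3/2 = 2.95 m.
Total vertical stress at mid-clay: σ_v = 18×1.8 + 18.2×1.15 = 53.33 kPa.
Pore pressure: u = 9.81×(2.95 − 0) = 28.94 kPa.
Initial effective stress: σ'_0 = σ_v − u = 53.33 − 28.94 = 24.39 kPa.
Stress increase at mid-clay by the 2:1 spreading method:
Δσ = qBL/((B+z)(L+z)) = 103×5.6×11/((5.6+2.95)(11+2.95)) = 53.196 kPa
Final effective stress: σ'_f = σ'_0 + Δσ = 24.39 + 53.196 = 77.586 kPa.
Normally consolidated clay, so the full stress increment lies on the virgin compression line:
S_c = C_c·H/(1+e₀)·log₁₀(σ'_f/σ'_0) = 0.24×2.3/(1+1.23)×log₁₀(77.586/24.39)
    = 0.24753 × 0.50257 = 0.1244 m

S_c ≈ 0.124 m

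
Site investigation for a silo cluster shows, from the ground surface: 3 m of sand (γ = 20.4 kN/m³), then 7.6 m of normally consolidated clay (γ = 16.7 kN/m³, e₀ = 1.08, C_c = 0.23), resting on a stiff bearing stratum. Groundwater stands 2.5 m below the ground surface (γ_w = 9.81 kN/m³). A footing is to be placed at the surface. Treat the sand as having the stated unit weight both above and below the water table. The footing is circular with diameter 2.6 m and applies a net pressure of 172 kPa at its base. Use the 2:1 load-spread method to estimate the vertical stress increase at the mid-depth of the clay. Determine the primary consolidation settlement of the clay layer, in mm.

Mid-depth of clay below the ground surface: z = 3 + 7.6/2 = 6.8 m.
Total vertical stress at mid-clay: σ_v = 20.4×3 + 16.7×3.8 = 124.66 kPa.
Pore pressure: u = 9.81×(6.8 − 2.5) = 42.183 kPa.
Initial effective stress: σ'_0 = σ_v − u = 124.66 − 42.183 = 82.477 kPa.
Stress increase at mid-clay by the 2:1 spreading method:
Δσ ≈ qD²/(D+z)² = 172×2.6²/(2.6+6.8)² = 13.159 kPa
Final effective stress: σ'_f = σ'_0 + Δσ = 82.477 + 13.159 = 95.636 kPa.
Normally consolidated clay, so the full stress increment lies on the virgin compression line:
S_c = C_c·H/(1+e₀)·log₁₀(σ'_f/σ'_0) = 0.23×7.6/(1+1.08)×log₁₀(95.636/82.477)
    = 0.84038 × 0.064289 = 0.05403 m

S_c ≈ 54 mm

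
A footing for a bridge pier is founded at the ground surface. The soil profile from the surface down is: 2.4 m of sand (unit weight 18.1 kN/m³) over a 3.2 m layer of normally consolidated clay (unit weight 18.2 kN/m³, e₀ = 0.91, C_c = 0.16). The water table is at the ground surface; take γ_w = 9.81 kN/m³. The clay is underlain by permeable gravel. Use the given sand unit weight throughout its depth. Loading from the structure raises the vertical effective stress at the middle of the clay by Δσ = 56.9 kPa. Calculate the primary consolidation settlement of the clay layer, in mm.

S_c ≈ 116 mm

Mid-depth of clay below the ground surface: z = 2.4 + 3.2/2 = 4 m.
Total vertical stress at mid-clay: σ_v = 18.1×2.4 + 18.2×1.6 = 72.56 kPa.
Pore pressure: u = 9.81×(4 − 0) = 39.24 kPa.
Initial effective stress: σ'_0 = σ_v − u = 72.56 − 39.24 = 33.32 kPa.
Final effective stress: σ'_f = σ'_0 + Δσ = 33.32 + 56.9 = 90.22 kPa.
Normally consolidated clay, so the full stress increment lies on the virgin compression line:
S_c = C_c·H/(1+e₀)·log₁₀(σ'_f/σ'_0) = 0.16×3.2/(1+0.91)×log₁₀(90.22/33.32)
    = 0.26806 × 0.4326 = 0.116 m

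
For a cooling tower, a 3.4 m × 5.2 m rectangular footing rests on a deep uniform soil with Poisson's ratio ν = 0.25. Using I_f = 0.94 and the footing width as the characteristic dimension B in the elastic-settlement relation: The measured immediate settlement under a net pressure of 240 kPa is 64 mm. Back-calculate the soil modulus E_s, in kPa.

E_s ≈ 11200 kPa

S_e = q·B·(1−ν²)/E_s · I_f  ⇒  E_s = q·B·(1−ν²)·I_f / S_e.
E_s = 240 × 3.4 × 0.9375 × 0.94 / 0.064 = 11240 kPa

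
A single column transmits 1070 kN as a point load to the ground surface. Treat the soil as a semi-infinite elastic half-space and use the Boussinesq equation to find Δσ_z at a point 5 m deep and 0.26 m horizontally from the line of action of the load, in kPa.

Boussinesq vertical stress below a point load on an elastic half-space:
Δσ_z = 3P/(2πz²) · [1 + (r/z)²]^(−5/2)
r/z = 0.26/5 = 0.052; [1+(r/z)²]^(−5/2) = 0.99327.
Δσ_z = 3×1070/(2π×5²) × 0.99327 = 20.435 × 0.99327 = 20.3 kPa

Δσ_z ≈ 20.3 kPa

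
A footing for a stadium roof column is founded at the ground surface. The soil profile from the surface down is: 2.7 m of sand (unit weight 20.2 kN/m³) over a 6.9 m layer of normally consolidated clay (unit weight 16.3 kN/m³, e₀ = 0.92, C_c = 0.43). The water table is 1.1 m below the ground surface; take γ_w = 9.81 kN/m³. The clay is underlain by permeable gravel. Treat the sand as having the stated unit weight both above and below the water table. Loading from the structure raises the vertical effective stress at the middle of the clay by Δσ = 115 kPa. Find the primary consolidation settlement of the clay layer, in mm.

S_c ≈ 709 mm

Mid-depth of clay below the ground surface: z = 2.7 + 6.9/2 = 6.15 m.
Total vertical stress at mid-clay: σ_v = 20.2×2.7 + 16.3×3.45 = 110.78 kPa.
Pore pressure: u = 9.81×(6.15 − 1.1) = 49.541 kPa.
Initial effective stress: σ'_0 = σ_v − u = 110.78 − 49.541 = 61.239 kPa.
Final effective stress: σ'_f = σ'_0 + Δσ = 61.239 + 115 = 176.24 kPa.
Normally consolidated clay, so the full stress increment lies on the virgin compression line:
S_c = C_c·H/(1+e₀)·log₁₀(σ'_f/σ'_0) = 0.43×6.9/(1+0.92)×log₁₀(176.24/61.239)
    = 1.5453 × 0.45908 = 0.7094 m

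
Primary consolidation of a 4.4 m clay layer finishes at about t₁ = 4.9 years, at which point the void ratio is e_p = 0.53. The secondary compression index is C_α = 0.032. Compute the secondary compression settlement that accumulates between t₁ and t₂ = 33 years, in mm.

S_s ≈ 76.2 mm

Secondary compression: S_s = C_α·H/(1+e_p)·log₁₀(t₂/t₁)
S_s = 0.032×4.4/(1+0.53)×log₁₀(33/4.9)
    = 0.09203 × 0.8283 = 0.07623 m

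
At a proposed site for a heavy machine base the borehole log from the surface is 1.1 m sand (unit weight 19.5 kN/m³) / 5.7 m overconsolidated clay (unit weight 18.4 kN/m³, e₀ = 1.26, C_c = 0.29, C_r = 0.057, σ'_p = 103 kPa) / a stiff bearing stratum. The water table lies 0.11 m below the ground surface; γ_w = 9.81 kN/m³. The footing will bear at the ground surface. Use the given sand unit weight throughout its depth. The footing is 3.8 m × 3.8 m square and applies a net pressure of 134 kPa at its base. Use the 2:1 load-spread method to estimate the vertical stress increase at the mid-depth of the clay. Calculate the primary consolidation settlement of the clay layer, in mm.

S_c ≈ 39.7 mm

Mid-depth of clay below the ground surface: z = 1.1 + 5.7/2 = 3.95 m.
Total vertical stress at mid-clay: σ_v = 19.5×1.1 + 18.4×2.85 = 73.89 kPa.
Pore pressure: u = 9.81×(3.95 − 0.11) = 37.67 kPa.
Initial effective stress: σ'_0 = σ_v − u = 73.89 − 37.67 = 36.22 kPa.
Stress increase at mid-clay by the 2:1 spreading method:
Δσ = qBL/((B+z)(L+z)) = 134×3.8×3.8/((3.8+3.95)(3.8+3.95)) = 32.216 kPa
Final effective stress: σ'_f = 36.22 + 32.216 = 68.436 kPa.
σ'_f = 68.436 ≤ σ'_p = 103 kPa, so the clay remains overconsolidated and only the recompression index applies:
S_c = C_r·H/(1+e₀)·log₁₀(σ'_f/σ'_0) = 0.057×5.7/2.26×log₁₀(68.436/36.22)
    = 0.14376 × 0.27634 = 0.03973 m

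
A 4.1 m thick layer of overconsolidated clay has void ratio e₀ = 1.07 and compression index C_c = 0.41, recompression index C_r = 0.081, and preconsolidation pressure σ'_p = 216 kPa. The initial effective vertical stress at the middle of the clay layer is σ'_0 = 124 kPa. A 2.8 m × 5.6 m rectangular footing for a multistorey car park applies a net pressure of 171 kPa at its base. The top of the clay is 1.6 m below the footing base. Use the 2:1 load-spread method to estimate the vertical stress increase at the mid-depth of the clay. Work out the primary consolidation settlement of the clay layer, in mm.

S_c ≈ 21.5 mm

Mid-depth of clay below the footing base: z = 1.6 + 4.1/2 = 3.65 m.
Stress increase at mid-clay by the 2:1 spreading method:
Δσ = qBL/((B+z)(L+z)) = 171×2.8×5.6/((2.8+3.65)(5.6+3.65)) = 44.941 kPa
Final effective stress: σ'_f = 124 + 44.941 = 168.94 kPa.
σ'_f = 168.94 ≤ σ'_p = 216 kPa, so the clay remains overconsolidated and only the recompression index applies:
S_c = C_r·H/(1+e₀)·log₁₀(σ'_f/σ'_0) = 0.081×4.1/2.07×log₁₀(168.94/124)
    = 0.16044 × 0.13431 = 0.02155 m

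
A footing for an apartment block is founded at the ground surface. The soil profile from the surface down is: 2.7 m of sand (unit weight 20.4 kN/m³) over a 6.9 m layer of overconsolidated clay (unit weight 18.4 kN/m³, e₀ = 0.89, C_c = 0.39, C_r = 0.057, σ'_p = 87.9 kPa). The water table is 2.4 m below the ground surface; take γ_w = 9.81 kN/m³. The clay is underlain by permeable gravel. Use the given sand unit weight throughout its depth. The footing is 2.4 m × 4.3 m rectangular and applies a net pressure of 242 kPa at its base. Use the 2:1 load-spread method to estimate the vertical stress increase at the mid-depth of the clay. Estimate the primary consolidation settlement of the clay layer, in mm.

S_c ≈ 144 mm

Mid-depth of clay below the ground surface: z = 2.7 + 6.9/2 = 6.15 m.
Total vertical stress at mid-clay: σ_v = 20.4×2.7 + 18.4×3.45 = 118.56 kPa.
Pore pressure: u = 9.81×(6.15 − 2.4) = 36.788 kPa.
Initial effective stress: σ'_0 = σ_v − u = 118.56 − 36.788 = 81.772 kPa.
Stress increase at mid-clay by the 2:1 spreading method:
Δσ = qBL/((B+z)(L+z)) = 242×2.4×4.3/((2.4+6.15)(4.3+6.15)) = 27.952 kPa
Final effective stress: σ'_f = 81.772 + 27.952 = 109.72 kPa.
σ'_f = 109.72 > σ'_p = 87.9 kPa, so the stress path crosses the preconsolidation pressure — recompression up to σ'_p, then virgin compression beyond:
S_c = H/(1+e₀)·[C_r·log₁₀(σ'_p/σ'_0) + C_c·log₁₀(σ'_f/σ'_p)]
    = 6.9/1.89 × [0.057×log₁₀(87.9/81.772) + 0.39×log₁₀(109.72/87.9)]
    = 3.6508 × [0.0017889 + 0.037556] = 0.1436 m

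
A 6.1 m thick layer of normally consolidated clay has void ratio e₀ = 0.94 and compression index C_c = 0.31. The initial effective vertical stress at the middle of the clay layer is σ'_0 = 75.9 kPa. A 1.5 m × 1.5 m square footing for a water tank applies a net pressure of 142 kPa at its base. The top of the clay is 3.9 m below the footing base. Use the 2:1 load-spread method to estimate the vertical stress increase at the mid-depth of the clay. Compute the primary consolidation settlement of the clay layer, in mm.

S_c ≈ 24.3 mm

Mid-depth of clay below the footing base: z = 3.9 + 6.1/2 = 6.95 m.
Stress increase at mid-clay by the 2:1 spreading method:
Δσ = qBL/((B+z)(L+z)) = 142×1.5×1.5/((1.5+6.95)(1.5+6.95)) = 4.4746 kPa
Final effective stress: σ'_f = σ'_0 + Δσ = 75.9 + 4.4746 = 80.375 kPa.
Normally consolidated clay, so the full stress increment lies on the virgin compression line:
S_c = C_c·H/(1+e₀)·log₁₀(σ'_f/σ'_0) = 0.31×6.1/(1+0.94)×log₁₀(80.375/75.9)
    = 0.97474 × 0.024879 = 0.02425 m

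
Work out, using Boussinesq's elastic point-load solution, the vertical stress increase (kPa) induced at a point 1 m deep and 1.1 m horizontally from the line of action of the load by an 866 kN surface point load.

Boussinesq vertical stress below a point load on an elastic half-space:
Δσ_z = 3P/(2πz²) · [1 + (r/z)²]^(−5/2)
r/z = 1.1/1 = 1.1; [1+(r/z)²]^(−5/2) = 0.13773.
Δσ_z = 3×866/(2π×1²) × 0.13773 = 413.48 × 0.13773 = 56.95 kPa

Δσ_z ≈ 56.9 kPa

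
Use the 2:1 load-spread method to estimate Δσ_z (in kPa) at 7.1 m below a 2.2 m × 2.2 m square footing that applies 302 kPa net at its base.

Δσ_z ≈ 16.9 kPa

By the 2:1 method the load spreads at 1 horizontal : 2 vertical, so at depth z the loaded area has grown by z in each plan dimension:
Δσ = qBL/((B+z)(L+z)) = 302×2.2×2.2/((2.2+7.1)(2.2+7.1)) = 16.9 kPa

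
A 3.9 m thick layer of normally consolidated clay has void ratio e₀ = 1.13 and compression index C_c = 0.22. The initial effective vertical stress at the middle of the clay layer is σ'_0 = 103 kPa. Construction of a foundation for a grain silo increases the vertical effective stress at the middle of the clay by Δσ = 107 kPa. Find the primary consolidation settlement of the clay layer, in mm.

S_c ≈ 125 mm

Final effective stress: σ'_f = σ'_0 + Δσ = 103 + 107 = 210 kPa.
Normally consolidated clay, so the full stress increment lies on the virgin compression line:
S_c = C_c·H/(1+e₀)·log₁₀(σ'_f/σ'_0) = 0.22×3.9/(1+1.13)×log₁₀(210/103)
    = 0.40282 × 0.30938 = 0.1246 m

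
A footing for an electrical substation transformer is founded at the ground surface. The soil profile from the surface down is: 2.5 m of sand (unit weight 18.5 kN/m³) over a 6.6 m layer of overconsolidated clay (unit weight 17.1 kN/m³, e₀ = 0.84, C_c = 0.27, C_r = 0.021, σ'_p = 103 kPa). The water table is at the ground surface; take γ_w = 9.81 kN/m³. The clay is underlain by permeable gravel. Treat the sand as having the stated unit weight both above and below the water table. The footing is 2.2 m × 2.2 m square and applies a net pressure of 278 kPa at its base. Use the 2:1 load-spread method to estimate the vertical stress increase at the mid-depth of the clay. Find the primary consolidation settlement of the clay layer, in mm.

S_c ≈ 12.4 mm

Mid-depth of clay below the ground surface: z = 2.5 + 6.6/2 = 5.8 m.
Total vertical stress at mid-clay: σ_v = 18.5×2.5 + 17.1×3.3 = 102.68 kPa.
Pore pressure: u = 9.81×(5.8 − 0) = 56.898 kPa.
Initial effective stress: σ'_0 = σ_v − u = 102.68 − 56.898 = 45.782 kPa.
Stress increase at mid-clay by the 2:1 spreading method:
Δσ = qBL/((B+z)(L+z)) = 278×2.2×2.2/((2.2+5.8)(2.2+5.8)) = 21.024 kPa
Final effective stress: σ'_f = 45.782 + 21.024 = 66.806 kPa.
σ'_f = 66.806 ≤ σ'_p = 103 kPa, so the clay remains overconsolidated and only the recompression index applies:
S_c = C_r·H/(1+e₀)·log₁₀(σ'_f/σ'_0) = 0.021×6.6/1.84×log₁₀(66.806/45.782)
    = 0.075327 × 0.16412 = 0.01236 m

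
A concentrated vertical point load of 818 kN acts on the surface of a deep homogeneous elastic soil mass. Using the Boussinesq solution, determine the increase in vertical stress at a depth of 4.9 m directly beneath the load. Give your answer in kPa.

Δσ_z ≈ 16.3 kPa

Boussinesq vertical stress below a point load on an elastic half-space:
Δσ_z = 3P/(2πz²) · [1 + (r/z)²]^(−5/2)
r/z = 0/4.9 = 0; [1+(r/z)²]^(−5/2) = 1.
Δσ_z = 3×818/(2π×4.9²) × 1 = 16.267 × 1 = 16.27 kPa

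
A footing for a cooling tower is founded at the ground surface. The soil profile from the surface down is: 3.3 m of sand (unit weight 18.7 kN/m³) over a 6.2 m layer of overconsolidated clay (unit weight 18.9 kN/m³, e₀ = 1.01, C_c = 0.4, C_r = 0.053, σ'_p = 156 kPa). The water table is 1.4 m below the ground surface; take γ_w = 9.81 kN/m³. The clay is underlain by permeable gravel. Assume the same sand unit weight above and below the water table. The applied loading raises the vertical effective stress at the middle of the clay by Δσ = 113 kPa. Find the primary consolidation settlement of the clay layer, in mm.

Mid-depth of clay below the ground surface: z = 3.3 + 6.2/2 = 6.4 m.
Total vertical stress at mid-clay: σ_v = 18.7×3.3 + 18.9×3.1 = 120.3 kPa.
Pore pressure: u = 9.81×(6.4 − 1.4) = 49.05 kPa.
Initial effective stress: σ'_0 = σ_v − u = 120.3 − 49.05 = 71.25 kPa.
Final effective stress: σ'_f = 71.25 + 113 = 184.25 kPa.
σ'_f = 184.25 > σ'_p = 156 kPa, so the stress path crosses the preconsolidation pressure — recompression up to σ'_p, then virgin compression beyond:
S_c = H/(1+e₀)·[C_r·log₁₀(σ'_p/σ'_0) + C_c·log₁₀(σ'_f/σ'_p)]
    = 6.2/2.01 × [0.053×log₁₀(156/71.25) + 0.4×log₁₀(184.25/156)]
    = 3.0846 × [0.018038 + 0.028913] = 0.1448 m

S_c ≈ 145 mm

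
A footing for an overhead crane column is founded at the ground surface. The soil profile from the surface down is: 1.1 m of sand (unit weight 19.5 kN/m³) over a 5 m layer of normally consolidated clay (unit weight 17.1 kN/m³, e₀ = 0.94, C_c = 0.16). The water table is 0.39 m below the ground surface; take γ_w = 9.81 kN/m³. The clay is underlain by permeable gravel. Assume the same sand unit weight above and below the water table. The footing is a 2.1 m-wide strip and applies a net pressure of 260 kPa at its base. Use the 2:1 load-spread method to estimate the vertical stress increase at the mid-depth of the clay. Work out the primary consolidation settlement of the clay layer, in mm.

S_c ≈ 245 mm

Mid-depth of clay below the ground surface: z = 1.1 + 5/2 = 3.6 m.
Total vertical stress at mid-clay: σ_v = 19.5×1.1 + 17.1×2.5 = 64.2 kPa.
Pore pressure: u = 9.81×(3.6 − 0.39) = 31.49 kPa.
Initial effective stress: σ'_0 = σ_v − u = 64.2 − 31.49 = 32.71 kPa.
Stress increase at mid-clay by the 2:1 spreading method:
Δσ = qB/(B+z) = 260×2.1/(2.1+3.6) = 95.789 kPa
Final effective stress: σ'_f = σ'_0 + Δσ = 32.71 + 95.789 = 128.5 kPa.
Normally consolidated clay, so the full stress increment lies on the virgin compression line:
S_c = C_c·H/(1+e₀)·log₁₀(σ'_f/σ'_0) = 0.16×5/(1+0.94)×log₁₀(128.5/32.71)
    = 0.41237 × 0.59422 = 0.245 m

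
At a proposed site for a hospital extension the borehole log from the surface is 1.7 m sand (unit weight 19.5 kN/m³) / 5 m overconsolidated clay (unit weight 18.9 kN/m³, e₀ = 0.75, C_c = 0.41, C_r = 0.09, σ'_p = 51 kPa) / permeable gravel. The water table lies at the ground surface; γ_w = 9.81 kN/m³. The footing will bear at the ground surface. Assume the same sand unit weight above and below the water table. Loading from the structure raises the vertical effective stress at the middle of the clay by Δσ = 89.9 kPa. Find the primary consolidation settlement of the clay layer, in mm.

Mid-depth of clay below the ground surface: z = 1.7 + 5/2 = 4.2 m.
Total vertical stress at mid-clay: σ_v = 19.5×1.7 + 18.9×2.5 = 80.4 kPa.
Pore pressure: u = 9.81×(4.2 − 0) = 41.202 kPa.
Initial effective stress: σ'_0 = σ_v − u = 80.4 − 41.202 = 39.198 kPa.
Final effective stress: σ'_f = 39.198 + 89.9 = 129.1 kPa.
σ'_f = 129.1 > σ'_p = 51 kPa, so the stress path crosses the preconsolidation pressure — recompression up to σ'_p, then virgin compression beyond:
S_c = H/(1+e₀)·[C_r·log₁₀(σ'_p/σ'_0) + C_c·log₁₀(σ'_f/σ'_p)]
    = 5/1.75 × [0.09×log₁₀(51/39.198) + 0.41×log₁₀(129.1/51)]
    = 2.8571 × [0.010288 + 0.16538] = 0.5019 m

S_c ≈ 502 mm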